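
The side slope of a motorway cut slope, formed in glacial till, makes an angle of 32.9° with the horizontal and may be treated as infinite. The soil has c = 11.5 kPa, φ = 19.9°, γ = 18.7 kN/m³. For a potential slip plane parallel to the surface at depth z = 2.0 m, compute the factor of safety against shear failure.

FS = 1.23

For an infinite slope with a slip plane parallel to the surface (no pore pressure): FS = [c + γz cos²β tanφ] / [γz sinβ cosβ].
γz = 18.7·2.0 = 37.40 kN/m²
Numerator = 11.5 + 37.40·cos²32.9°·tan19.9° = 11.5 + 37.40·0.7050·0.3620 = 21.044 kPa
Denominator = 37.40·sin32.9°·cos32.9° = 37.40·0.5432·0.8396 = 17.057 kPa
FS = 21.044 / 17.057 = 1.234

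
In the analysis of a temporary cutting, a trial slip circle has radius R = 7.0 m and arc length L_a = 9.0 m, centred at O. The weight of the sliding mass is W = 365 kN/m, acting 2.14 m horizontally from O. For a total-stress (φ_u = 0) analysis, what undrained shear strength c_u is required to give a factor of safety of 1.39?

c_u = 17.2 kPa

FS = c_u·L_a·R / (W·d), so c_u = FS·W·d / (L_a·R).
c_u = 1.39·365·2.14 / (9.00·7.0) = 1085.7 / 63.00 = 17.23 kPa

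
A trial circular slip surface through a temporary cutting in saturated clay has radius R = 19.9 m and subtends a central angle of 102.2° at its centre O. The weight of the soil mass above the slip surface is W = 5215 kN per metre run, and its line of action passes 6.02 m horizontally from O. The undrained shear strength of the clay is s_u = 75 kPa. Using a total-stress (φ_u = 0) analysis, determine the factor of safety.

Taking moments about the centre O, the resisting moment is provided by the undrained shear strength acting along the arc:
Arc length L_a = R·θ = 19.9·(102.2°·π/180) = 19.9·1.7837 = 35.50 m
M_R = s_u·L_a·R = 75·35.50·19.9 = 52978.0 kN·m/m
M_D = W·d = 5215·6.02 = 31394.3 kN·m/m
FS = M_R / M_D = 52978.0 / 31394.3 = 1.688

FS = 1.69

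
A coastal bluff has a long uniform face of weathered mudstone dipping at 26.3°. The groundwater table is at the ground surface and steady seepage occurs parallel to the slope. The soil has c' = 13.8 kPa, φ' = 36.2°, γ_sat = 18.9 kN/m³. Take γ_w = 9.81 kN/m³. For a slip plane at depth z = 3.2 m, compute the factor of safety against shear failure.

With seepage parallel to the slope and the water table at the surface, the effective normal stress on the slip plane uses the buoyant unit weight γ' = γ_sat − γ_w while the driving shear stress uses γ_sat:
FS = [c' + γ' z cos²β tanφ'] / [γ_sat z sinβ cosβ]
γ' = 18.9 − 9.81 = 9.09 kN/m³
Numerator = 13.8 + 9.09·3.2·cos²26.3°·tan36.2° = 13.8 + 9.09·3.2·0.8037·0.7319 = 30.910 kPa
Denominator = 18.9·3.2·sin26.3°·cos26.3° = 18.9·3.2·0.4431·0.8965 = 24.023 kPa
FS = 30.910 / 24.023 = 1.287

FS = 1.29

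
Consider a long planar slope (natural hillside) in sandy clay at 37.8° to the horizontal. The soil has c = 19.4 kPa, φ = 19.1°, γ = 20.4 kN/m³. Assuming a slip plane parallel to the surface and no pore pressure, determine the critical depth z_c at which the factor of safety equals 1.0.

z_c = 3.55 m

Setting FS = 1.00 in FS = [c + γz cos²β tanφ] / [γz sinβ cosβ] and solving for z:
z = c / [γ cosβ (FS·sinβ − cosβ·tanφ)]
  = 19.4 / [20.4·cos37.8°·(1.00·sin37.8° − cos37.8°·tan19.1°)]
  = 19.4 / [20.4·0.7902·(1.00·0.6129 − 0.7902·0.3463)]
  = 19.4 / 5.4691 = 3.547 m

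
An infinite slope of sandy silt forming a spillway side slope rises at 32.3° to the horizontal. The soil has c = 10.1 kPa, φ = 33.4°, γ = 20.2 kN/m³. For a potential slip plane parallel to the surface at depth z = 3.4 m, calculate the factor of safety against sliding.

FS = 1.37

For an infinite slope with a slip plane parallel to the surface (no pore pressure): FS = [c + γz cos²β tanφ] / [γz sinβ cosβ].
γz = 20.2·3.4 = 68.68 kN/m²
Numerator = 10.1 + 68.68·cos²32.3°·tan33.4° = 10.1 + 68.68·0.7145·0.6594 = 42.455 kPa
Denominator = 68.68·sin32.3°·cos32.3° = 68.68·0.5344·0.8453 = 31.021 kPa
FS = 42.455 / 31.021 = 1.369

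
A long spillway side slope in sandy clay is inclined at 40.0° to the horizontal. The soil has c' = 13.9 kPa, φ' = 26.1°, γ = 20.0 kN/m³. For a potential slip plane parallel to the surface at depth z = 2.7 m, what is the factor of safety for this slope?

For an infinite slope with a slip plane parallel to the surface (no pore pressure): FS = [c' + γz cos²β tanφ'] / [γz sinβ cosβ].
γz = 20.0·2.7 = 54.00 kN/m²
Numerator = 13.9 + 54.00·cos²40.0°·tan26.1° = 13.9 + 54.00·0.5868·0.4899 = 29.424 kPa
Denominator = 54.00·sin40.0°·cos40.0° = 54.00·0.6428·0.7660 = 26.590 kPa
FS = 29.424 / 26.590 = 1.107

FS = 1.11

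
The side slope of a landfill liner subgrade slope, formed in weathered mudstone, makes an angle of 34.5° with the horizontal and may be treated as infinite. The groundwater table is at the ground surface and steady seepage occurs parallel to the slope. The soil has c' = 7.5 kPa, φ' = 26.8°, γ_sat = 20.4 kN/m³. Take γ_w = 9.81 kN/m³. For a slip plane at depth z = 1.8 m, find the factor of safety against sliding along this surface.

FS = 0.82

With seepage parallel to the slope and the water table at the surface, the effective normal stress on the slip plane uses the buoyant unit weight γ' = γ_sat − γ_w while the driving shear stress uses γ_sat:
FS = [c' + γ' z cos²β tanφ'] / [γ_sat z sinβ cosβ]
γ' = 20.4 − 9.81 = 10.59 kN/m³
Numerator = 7.5 + 10.59·1.8·cos²34.5°·tan26.8° = 7.5 + 10.59·1.8·0.6792·0.5051 = 14.040 kPa
Denominator = 20.4·1.8·sin34.5°·cos34.5° = 20.4·1.8·0.5664·0.8241 = 17.141 kPa
FS = 14.040 / 17.141 = 0.819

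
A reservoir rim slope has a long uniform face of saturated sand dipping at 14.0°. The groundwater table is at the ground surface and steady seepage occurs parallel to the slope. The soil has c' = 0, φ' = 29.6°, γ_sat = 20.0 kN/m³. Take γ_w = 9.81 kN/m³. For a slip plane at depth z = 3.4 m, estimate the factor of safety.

With seepage parallel to the slope and the water table at the surface, the effective normal stress on the slip plane uses the buoyant unit weight γ' = γ_sat − γ_w while the driving shear stress uses γ_sat:
FS = [c' + γ' z cos²β tanφ'] / [γ_sat z sinβ cosβ]
(For c' = 0 this reduces to FS = (γ'/γ_sat)·tanφ'/tanβ.)
γ' = 20.0 − 9.81 = 10.19 kN/m³
Numerator = 0.0 + 10.19·3.4·cos²14.0°·tan29.6° = 0.0 + 10.19·3.4·0.9415·0.5681 = 18.530 kPa
Denominator = 20.0·3.4·sin14.0°·cos14.0° = 20.0·3.4·0.2419·0.9703 = 15.962 kPa
FS = 18.530 / 15.962 = 1.161

FS = 1.16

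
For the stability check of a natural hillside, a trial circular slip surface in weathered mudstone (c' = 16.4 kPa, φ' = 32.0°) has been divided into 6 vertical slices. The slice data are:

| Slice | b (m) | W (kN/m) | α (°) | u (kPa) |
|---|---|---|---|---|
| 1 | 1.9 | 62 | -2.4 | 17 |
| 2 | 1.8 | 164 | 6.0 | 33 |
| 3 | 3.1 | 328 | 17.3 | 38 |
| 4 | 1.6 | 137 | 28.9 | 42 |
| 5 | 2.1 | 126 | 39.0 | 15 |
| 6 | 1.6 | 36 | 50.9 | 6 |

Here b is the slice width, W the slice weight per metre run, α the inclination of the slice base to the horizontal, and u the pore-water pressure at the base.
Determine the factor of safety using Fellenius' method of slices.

Ordinary method of slices: FS = Σ[c'·Δl_i + (W_i cosα_i − u_i·Δl_i)·tanφ'] / Σ W_i sinα_i, with Δl_i = b_i / cosα_i.
Slice 1: Δl = 1.9/cos(-2.4°) = 1.902 m; N'_1 = 62·cos(-2.4°) − 17·1.902 = 29.6; c'Δl = 31.19; W sinα = -2.6
Slice 2: Δl = 1.8/cos6.0° = 1.810 m; N'_2 = 164·cos6.0° − 33·1.810 = 103.4; c'Δl = 29.68; W sinα = 17.1
Slice 3: Δl = 3.1/cos17.3° = 3.247 m; N'_3 = 328·cos17.3° − 38·3.247 = 189.8; c'Δl = 53.25; W sinα = 97.5
Slice 4: Δl = 1.6/cos28.9° = 1.828 m; N'_4 = 137·cos28.9° − 42·1.828 = 43.2; c'Δl = 29.97; W sinα = 66.2
Slice 5: Δl = 2.1/cos39.0° = 2.702 m; N'_5 = 126·cos39.0° − 15·2.702 = 57.4; c'Δl = 44.32; W sinα = 79.3
Slice 6: Δl = 1.6/cos50.9° = 2.537 m; N'_6 = 36·cos50.9° − 6·2.537 = 7.5; c'Δl = 41.61; W sinα = 27.9
Σc'Δl = 230.0 kN/m; ΣN' = 430.8 kN/m; ΣW sinα = 285.5 kN/m
Resisting = 230.0 + 430.8·tan32.0° = 230.0 + 269.2 = 499.2 kN/m
FS = 499.2 / 285.5 = 1.748

FS = 1.75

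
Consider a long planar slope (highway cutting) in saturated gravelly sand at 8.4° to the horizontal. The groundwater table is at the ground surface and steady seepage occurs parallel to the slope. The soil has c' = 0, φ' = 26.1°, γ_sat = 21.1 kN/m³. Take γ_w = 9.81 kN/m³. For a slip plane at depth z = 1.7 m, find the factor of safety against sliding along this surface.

FS = 1.78

With seepage parallel to the slope and the water table at the surface, the effective normal stress on the slip plane uses the buoyant unit weight γ' = γ_sat − γ_w while the driving shear stress uses γ_sat:
FS = [c' + γ' z cos²β tanφ'] / [γ_sat z sinβ cosβ]
(For c' = 0 this reduces to FS = (γ'/γ_sat)·tanφ'/tanβ.)
γ' = 21.1 − 9.81 = 11.29 kN/m³
Numerator = 0.0 + 11.29·1.7·cos²8.4°·tan26.1° = 0.0 + 11.29·1.7·0.9787·0.4899 = 9.202 kPa
Denominator = 21.1·1.7·sin8.4°·cos8.4° = 21.1·1.7·0.1461·0.9893 = 5.184 kPa
FS = 9.202 / 5.184 = 1.775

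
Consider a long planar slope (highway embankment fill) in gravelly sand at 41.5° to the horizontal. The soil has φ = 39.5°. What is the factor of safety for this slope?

FS = 0.93

For a dry cohesionless infinite slope the factor of safety is FS = tanφ / tanβ.
FS = tan39.5° / tan41.5° = 0.8243 / 0.8847 = 0.932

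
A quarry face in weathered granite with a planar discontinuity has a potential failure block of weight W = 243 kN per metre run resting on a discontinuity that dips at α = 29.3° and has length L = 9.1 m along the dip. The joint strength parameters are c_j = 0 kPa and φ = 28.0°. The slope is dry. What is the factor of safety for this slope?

FS = 0.95

Resolving the block weight along and normal to the plane and applying the Mohr–Coulomb strength on the joint:
N' = W cosα = 243·cos29.3° = 211.9 kN/m
Driving force T = W sinα = 243·sin29.3° = 118.9 kN/m
Resisting force R = c_j·L + N'·tanφ = 0·9.1 + 211.9·tan28.0° = 0.0 + 112.7 = 112.7 kN/m
FS = R / T = 112.7 / 118.9 = 0.947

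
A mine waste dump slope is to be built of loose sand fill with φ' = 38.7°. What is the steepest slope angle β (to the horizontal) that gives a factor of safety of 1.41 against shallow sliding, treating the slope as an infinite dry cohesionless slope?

For an infinite dry cohesionless slope FS = tanφ'/tanβ, so tanβ = tanφ' / FS.
tanβ = tan38.7° / 1.41 = 0.8012 / 1.41 = 0.5682
β = arctan(0.5682) = 29.60°

β = 29.6°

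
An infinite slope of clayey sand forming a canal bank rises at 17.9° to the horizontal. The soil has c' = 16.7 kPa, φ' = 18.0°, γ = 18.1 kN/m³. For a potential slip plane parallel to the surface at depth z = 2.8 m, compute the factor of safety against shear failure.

For an infinite slope with a slip plane parallel to the surface (no pore pressure): FS = [c' + γz cos²β tanφ'] / [γz sinβ cosβ].
γz = 18.1·2.8 = 50.68 kN/m²
Numerator = 16.7 + 50.68·cos²17.9°·tan18.0° = 16.7 + 50.68·0.9055·0.3249 = 31.611 kPa
Denominator = 50.68·sin17.9°·cos17.9° = 50.68·0.3074·0.9516 = 14.823 kPa
FS = 31.611 / 14.823 = 2.133

FS = 2.13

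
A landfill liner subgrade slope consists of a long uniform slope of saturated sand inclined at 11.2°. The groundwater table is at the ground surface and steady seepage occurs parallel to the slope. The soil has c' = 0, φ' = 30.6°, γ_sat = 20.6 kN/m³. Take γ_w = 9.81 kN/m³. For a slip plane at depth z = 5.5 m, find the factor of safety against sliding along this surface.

With seepage parallel to the slope and the water table at the surface, the effective normal stress on the slip plane uses the buoyant unit weight γ' = γ_sat − γ_w while the driving shear stress uses γ_sat:
FS = [c' + γ' z cos²β tanφ'] / [γ_sat z sinβ cosβ]
(For c' = 0 this reduces to FS = (γ'/γ_sat)·tanφ'/tanβ.)
γ' = 20.6 − 9.81 = 10.79 kN/m³
Numerator = 0.0 + 10.79·5.5·cos²11.2°·tan30.6° = 0.0 + 10.79·5.5·0.9623·0.5914 = 33.772 kPa
Denominator = 20.6·5.5·sin11.2°·cos11.2° = 20.6·5.5·0.1942·0.9810 = 21.588 kPa
FS = 33.772 / 21.588 = 1.564

FS = 1.56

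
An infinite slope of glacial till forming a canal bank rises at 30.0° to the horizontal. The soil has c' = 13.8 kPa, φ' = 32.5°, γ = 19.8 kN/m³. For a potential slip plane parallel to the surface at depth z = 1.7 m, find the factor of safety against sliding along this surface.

FS = 2.05

For an infinite slope with a slip plane parallel to the surface (no pore pressure): FS = [c' + γz cos²β tanφ'] / [γz sinβ cosβ].
γz = 19.8·1.7 = 33.66 kN/m²
Numerator = 13.8 + 33.66·cos²30.0°·tan32.5° = 13.8 + 33.66·0.7500·0.6371 = 29.883 kPa
Denominator = 33.66·sin30.0°·cos30.0° = 33.66·0.5000·0.8660 = 14.575 kPa
FS = 29.883 / 14.575 = 2.050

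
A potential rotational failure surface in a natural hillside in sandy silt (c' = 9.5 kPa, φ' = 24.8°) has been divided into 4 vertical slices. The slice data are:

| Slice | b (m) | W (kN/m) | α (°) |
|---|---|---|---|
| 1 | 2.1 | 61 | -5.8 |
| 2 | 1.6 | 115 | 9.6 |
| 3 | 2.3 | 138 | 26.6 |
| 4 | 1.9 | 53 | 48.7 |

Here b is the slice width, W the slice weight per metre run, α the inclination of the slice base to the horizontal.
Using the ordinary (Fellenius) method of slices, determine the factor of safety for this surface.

Ordinary method of slices: FS = Σ[c'·Δl_i + (W_i cosα_i)·tanφ'] / Σ W_i sinα_i, with Δl_i = b_i / cosα_i.
Slice 1: Δl = 2.1/cos(-5.8°) = 2.111 m; N'_1 = 61·cos(-5.8°) = 60.7; c'Δl = 20.05; W sinα = -6.2
Slice 2: Δl = 1.6/cos9.6° = 1.623 m; N'_2 = 115·cos9.6° = 113.4; c'Δl = 15.42; W sinα = 19.2
Slice 3: Δl = 2.3/cos26.6° = 2.572 m; N'_3 = 138·cos26.6° = 123.4; c'Δl = 24.44; W sinα = 61.8
Slice 4: Δl = 1.9/cos48.7° = 2.879 m; N'_4 = 53·cos48.7° = 35.0; c'Δl = 27.35; W sinα = 39.8
Σc'Δl = 87.3 kN/m; ΣN' = 332.5 kN/m; ΣW sinα = 114.6 kN/m
Resisting = 87.3 + 332.5·tan24.8° = 87.3 + 153.6 = 240.9 kN/m
FS = 240.9 / 114.6 = 2.101

FS = 2.10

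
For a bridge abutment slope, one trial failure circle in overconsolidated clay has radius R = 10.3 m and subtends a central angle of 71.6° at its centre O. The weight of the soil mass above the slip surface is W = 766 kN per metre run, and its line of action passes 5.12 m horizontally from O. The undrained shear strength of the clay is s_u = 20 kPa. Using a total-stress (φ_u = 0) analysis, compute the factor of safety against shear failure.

FS = 0.68

Taking moments about the centre O, the resisting moment is provided by the undrained shear strength acting along the arc:
Arc length L_a = R·θ = 10.3·(71.6°·π/180) = 10.3·1.2497 = 12.87 m
M_R = s_u·L_a·R = 20·12.87·10.3 = 2651.5 kN·m/m
M_D = W·d = 766·5.12 = 3921.9 kN·m/m
FS = M_R / M_D = 2651.5 / 3921.9 = 0.676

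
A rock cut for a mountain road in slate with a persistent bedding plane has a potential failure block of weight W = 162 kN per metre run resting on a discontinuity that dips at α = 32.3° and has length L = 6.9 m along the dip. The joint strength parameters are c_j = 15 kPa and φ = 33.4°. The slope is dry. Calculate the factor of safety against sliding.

Resolving the block weight along and normal to the plane and applying the Mohr–Coulomb strength on the joint:
N' = W cosα = 162·cos32.3° = 136.9 kN/m
Driving force T = W sinα = 162·sin32.3° = 86.6 kN/m
Resisting force R = c_j·L + N'·tanφ = 15·6.9 + 136.9·tan33.4° = 103.5 + 90.3 = 193.8 kN/m
FS = R / T = 193.8 / 86.6 = 2.239

FS = 2.24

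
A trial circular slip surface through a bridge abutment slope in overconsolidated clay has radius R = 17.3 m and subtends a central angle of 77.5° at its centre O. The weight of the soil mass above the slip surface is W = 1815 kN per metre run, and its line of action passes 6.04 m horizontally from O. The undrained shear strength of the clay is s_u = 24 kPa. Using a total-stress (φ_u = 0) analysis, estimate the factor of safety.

FS = 0.89

Taking moments about the centre O, the resisting moment is provided by the undrained shear strength acting along the arc:
Arc length L_a = R·θ = 17.3·(77.5°·π/180) = 17.3·1.3526 = 23.40 m
M_R = s_u·L_a·R = 24·23.40·17.3 = 9715.9 kN·m/m
M_D = W·d = 1815·6.04 = 10962.6 kN·m/m
FS = M_R / M_D = 9715.9 / 10962.6 = 0.886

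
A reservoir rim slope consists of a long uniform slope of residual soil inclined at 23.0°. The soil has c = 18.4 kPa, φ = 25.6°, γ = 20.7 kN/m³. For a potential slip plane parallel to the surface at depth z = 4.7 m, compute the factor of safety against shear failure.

FS = 1.65

For an infinite slope with a slip plane parallel to the surface (no pore pressure): FS = [c + γz cos²β tanφ] / [γz sinβ cosβ].
γz = 20.7·4.7 = 97.29 kN/m²
Numerator = 18.4 + 97.29·cos²23.0°·tan25.6° = 18.4 + 97.29·0.8473·0.4791 = 57.897 kPa
Denominator = 97.29·sin23.0°·cos23.0° = 97.29·0.3907·0.9205 = 34.992 kPa
FS = 57.897 / 34.992 = 1.655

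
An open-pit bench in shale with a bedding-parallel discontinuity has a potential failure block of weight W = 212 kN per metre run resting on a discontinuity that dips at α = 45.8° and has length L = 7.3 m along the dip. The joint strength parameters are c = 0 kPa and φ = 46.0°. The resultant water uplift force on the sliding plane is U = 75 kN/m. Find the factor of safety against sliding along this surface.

Resolving the block weight along and normal to the plane and applying the Mohr–Coulomb strength on the joint:
N' = W cosα − U = 212·cos45.8° − 75 = 72.8 kN/m
Driving force T = W sinα = 212·sin45.8° = 152.0 kN/m
Resisting force R = c·L + N'·tanφ = 0·7.3 + 72.8·tan46.0° = 0.0 + 75.4 = 75.4 kN/m
FS = R / T = 75.4 / 152.0 = 0.496

FS = 0.50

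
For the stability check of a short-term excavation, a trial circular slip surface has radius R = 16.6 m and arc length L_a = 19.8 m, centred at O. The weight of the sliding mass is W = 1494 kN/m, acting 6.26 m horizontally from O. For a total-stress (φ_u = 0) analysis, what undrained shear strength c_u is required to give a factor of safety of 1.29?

c_u = 36.7 kPa

FS = c_u·L_a·R / (W·d), so c_u = FS·W·d / (L_a·R).
c_u = 1.29·1494·6.26 / (19.80·16.6) = 12064.6 / 328.68 = 36.71 kPa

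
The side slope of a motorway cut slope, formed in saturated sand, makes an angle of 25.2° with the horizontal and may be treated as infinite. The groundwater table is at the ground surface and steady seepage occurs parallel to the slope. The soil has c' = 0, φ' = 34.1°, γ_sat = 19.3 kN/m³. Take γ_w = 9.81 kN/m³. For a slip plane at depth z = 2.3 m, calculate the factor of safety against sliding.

FS = 0.71

With seepage parallel to the slope and the water table at the surface, the effective normal stress on the slip plane uses the buoyant unit weight γ' = γ_sat − γ_w while the driving shear stress uses γ_sat:
FS = [c' + γ' z cos²β tanφ'] / [γ_sat z sinβ cosβ]
(For c' = 0 this reduces to FS = (γ'/γ_sat)·tanφ'/tanβ.)
γ' = 19.3 − 9.81 = 9.49 kN/m³
Numerator = 0.0 + 9.49·2.3·cos²25.2°·tan34.1° = 0.0 + 9.49·2.3·0.8187·0.6771 = 12.099 kPa
Denominator = 19.3·2.3·sin25.2°·cos25.2° = 19.3·2.3·0.4258·0.9048 = 17.102 kPa
FS = 12.099 / 17.102 = 0.707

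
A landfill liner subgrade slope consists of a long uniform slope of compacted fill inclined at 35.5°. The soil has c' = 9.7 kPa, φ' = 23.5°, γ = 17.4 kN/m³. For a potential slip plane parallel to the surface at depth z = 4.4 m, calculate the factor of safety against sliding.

FS = 0.88

For an infinite slope with a slip plane parallel to the surface (no pore pressure): FS = [c' + γz cos²β tanφ'] / [γz sinβ cosβ].
γz = 17.4·4.4 = 76.56 kN/m²
Numerator = 9.7 + 76.56·cos²35.5°·tan23.5° = 9.7 + 76.56·0.6628·0.4348 = 31.764 kPa
Denominator = 76.56·sin35.5°·cos35.5° = 76.56·0.5807·0.8141 = 36.194 kPa
FS = 31.764 / 36.194 = 0.878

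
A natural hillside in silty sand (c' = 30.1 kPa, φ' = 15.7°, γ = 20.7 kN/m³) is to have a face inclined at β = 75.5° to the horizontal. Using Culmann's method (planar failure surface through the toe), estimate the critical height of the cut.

H_c = 10.91 m

Culmann's analysis gives the critical failure plane at α_cr = (β + φ')/2 = (75.5 + 15.7)/2 = 45.6°, and the critical height
H_c = (4c'/γ) · sinβ cosφ' / [1 − cos(β − φ')]
    = (4·30.1/20.7) · sin75.5°·cos15.7° / [1 − cos(59.8°)]
    = 5.816 · 0.9681·0.9627 / [1 − 0.5030]
    = 5.816 · 0.9320 / 0.4970
    = 10.91 m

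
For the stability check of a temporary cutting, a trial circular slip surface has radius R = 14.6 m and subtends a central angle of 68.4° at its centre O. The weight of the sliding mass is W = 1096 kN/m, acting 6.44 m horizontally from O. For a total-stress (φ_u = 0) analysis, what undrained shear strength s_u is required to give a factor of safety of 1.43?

FS = s_u·L_a·R / (W·d), so s_u = FS·W·d / (L_a·R).
Arc length L_a = R·θ = 14.6·(68.4°·π/180) = 14.6·1.1938 = 17.43 m
s_u = 1.43·1096·6.44 / (17.43·14.6) = 10093.3 / 254.47 = 39.66 kPa

s_u = 39.7 kPa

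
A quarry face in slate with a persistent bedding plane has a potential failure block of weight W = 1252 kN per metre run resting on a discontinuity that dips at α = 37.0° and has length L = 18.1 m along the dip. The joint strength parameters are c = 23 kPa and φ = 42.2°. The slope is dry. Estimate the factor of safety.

FS = 1.76

Resolving the block weight along and normal to the plane and applying the Mohr–Coulomb strength on the joint:
N' = W cosα = 1252·cos37.0° = 999.9 kN/m
Driving force T = W sinα = 1252·sin37.0° = 753.5 kN/m
Resisting force R = c·L + N'·tanφ = 23·18.1 + 999.9·tan42.2° = 416.3 + 906.6 = 1322.9 kN/m
FS = R / T = 1322.9 / 753.5 = 1.756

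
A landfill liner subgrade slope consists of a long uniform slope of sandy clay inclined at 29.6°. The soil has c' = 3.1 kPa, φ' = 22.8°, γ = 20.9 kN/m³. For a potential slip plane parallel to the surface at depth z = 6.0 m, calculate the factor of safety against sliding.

For an infinite slope with a slip plane parallel to the surface (no pore pressure): FS = [c' + γz cos²β tanφ'] / [γz sinβ cosβ].
γz = 20.9·6.0 = 125.40 kN/m²
Numerator = 3.1 + 125.40·cos²29.6°·tan22.8° = 3.1 + 125.40·0.7560·0.4204 = 42.952 kPa
Denominator = 125.40·sin29.6°·cos29.6° = 125.40·0.4939·0.8695 = 53.857 kPa
FS = 42.952 / 53.857 = 0.798

FS = 0.80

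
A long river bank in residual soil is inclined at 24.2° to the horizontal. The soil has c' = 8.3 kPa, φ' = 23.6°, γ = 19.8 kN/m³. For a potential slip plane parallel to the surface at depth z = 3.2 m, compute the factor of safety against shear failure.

For an infinite slope with a slip plane parallel to the surface (no pore pressure): FS = [c' + γz cos²β tanφ'] / [γz sinβ cosβ].
γz = 19.8·3.2 = 63.36 kN/m²
Numerator = 8.3 + 63.36·cos²24.2°·tan23.6° = 8.3 + 63.36·0.8320·0.4369 = 31.330 kPa
Denominator = 63.36·sin24.2°·cos24.2° = 63.36·0.4099·0.9121 = 23.690 kPa
FS = 31.330 / 23.690 = 1.322

FS = 1.32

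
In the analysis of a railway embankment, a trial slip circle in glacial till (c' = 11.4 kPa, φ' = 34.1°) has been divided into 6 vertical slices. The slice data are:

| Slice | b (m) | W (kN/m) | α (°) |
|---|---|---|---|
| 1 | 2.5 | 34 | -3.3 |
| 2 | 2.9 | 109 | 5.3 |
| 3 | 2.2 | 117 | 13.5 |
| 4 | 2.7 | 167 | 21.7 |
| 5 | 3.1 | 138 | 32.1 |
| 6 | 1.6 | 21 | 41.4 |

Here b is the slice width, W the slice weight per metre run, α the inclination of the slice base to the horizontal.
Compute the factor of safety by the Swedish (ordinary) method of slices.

FS = 3.01

Ordinary method of slices: FS = Σ[c'·Δl_i + (W_i cosα_i)·tanφ'] / Σ W_i sinα_i, with Δl_i = b_i / cosα_i.
Slice 1: Δl = 2.5/cos(-3.3°) = 2.504 m; N'_1 = 34·cos(-3.3°) = 33.9; c'Δl = 28.55; W sinα = -2.0
Slice 2: Δl = 2.9/cos5.3° = 2.912 m; N'_2 = 109·cos5.3° = 108.5; c'Δl = 33.20; W sinα = 10.1
Slice 3: Δl = 2.2/cos13.5° = 2.263 m; N'_3 = 117·cos13.5° = 113.8; c'Δl = 25.79; W sinα = 27.3
Slice 4: Δl = 2.7/cos21.7° = 2.906 m; N'_4 = 167·cos21.7° = 155.2; c'Δl = 33.13; W sinα = 61.7
Slice 5: Δl = 3.1/cos32.1° = 3.659 m; N'_5 = 138·cos32.1° = 116.9; c'Δl = 41.72; W sinα = 73.3
Slice 6: Δl = 1.6/cos41.4° = 2.133 m; N'_6 = 21·cos41.4° = 15.8; c'Δl = 24.32; W sinα = 13.9
Σc'Δl = 186.7 kN/m; ΣN' = 544.1 kN/m; ΣW sinα = 184.4 kN/m
Resisting = 186.7 + 544.1·tan34.1° = 186.7 + 368.4 = 555.1 kN/m
FS = 555.1 / 184.4 = 3.010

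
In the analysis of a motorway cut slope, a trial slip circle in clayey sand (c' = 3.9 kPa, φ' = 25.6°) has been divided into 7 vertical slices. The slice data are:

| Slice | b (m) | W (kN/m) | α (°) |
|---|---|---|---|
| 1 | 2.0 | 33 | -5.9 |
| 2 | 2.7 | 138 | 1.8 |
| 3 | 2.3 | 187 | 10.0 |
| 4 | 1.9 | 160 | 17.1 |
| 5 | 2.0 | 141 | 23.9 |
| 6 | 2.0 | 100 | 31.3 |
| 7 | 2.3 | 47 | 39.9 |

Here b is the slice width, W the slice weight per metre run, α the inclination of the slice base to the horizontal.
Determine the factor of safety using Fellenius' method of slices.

FS = 1.95

Ordinary method of slices: FS = Σ[c'·Δl_i + (W_i cosα_i)·tanφ'] / Σ W_i sinα_i, with Δl_i = b_i / cosα_i.
Slice 1: Δl = 2.0/cos(-5.9°) = 2.011 m; N'_1 = 33·cos(-5.9°) = 32.8; c'Δl = 7.84; W sinα = -3.4
Slice 2: Δl = 2.7/cos1.8° = 2.701 m; N'_2 = 138·cos1.8° = 137.9; c'Δl = 10.54; W sinα = 4.3
Slice 3: Δl = 2.3/cos10.0° = 2.335 m; N'_3 = 187·cos10.0° = 184.2; c'Δl = 9.11; W sinα = 32.5
Slice 4: Δl = 1.9/cos17.1° = 1.988 m; N'_4 = 160·cos17.1° = 152.9; c'Δl = 7.75; W sinα = 47.0
Slice 5: Δl = 2.0/cos23.9° = 2.188 m; N'_5 = 141·cos23.9° = 128.9; c'Δl = 8.53; W sinα = 57.1
Slice 6: Δl = 2.0/cos31.3° = 2.341 m; N'_6 = 100·cos31.3° = 85.4; c'Δl = 9.13; W sinα = 52.0
Slice 7: Δl = 2.3/cos39.9° = 2.998 m; N'_7 = 47·cos39.9° = 36.1; c'Δl = 11.69; W sinα = 30.1
Σc'Δl = 64.6 kN/m; ΣN' = 758.3 kN/m; ΣW sinα = 219.7 kN/m
Resisting = 64.6 + 758.3·tan25.6° = 64.6 + 363.3 = 427.9 kN/m
FS = 427.9 / 219.7 = 1.948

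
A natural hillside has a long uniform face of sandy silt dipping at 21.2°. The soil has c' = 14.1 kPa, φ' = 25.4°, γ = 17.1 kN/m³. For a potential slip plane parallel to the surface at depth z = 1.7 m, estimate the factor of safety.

For an infinite slope with a slip plane parallel to the surface (no pore pressure): FS = [c' + γz cos²β tanφ'] / [γz sinβ cosβ].
γz = 17.1·1.7 = 29.07 kN/m²
Numerator = 14.1 + 29.07·cos²21.2°·tan25.4° = 14.1 + 29.07·0.8692·0.4748 = 26.098 kPa
Denominator = 29.07·sin21.2°·cos21.2° = 29.07·0.3616·0.9323 = 9.801 kPa
FS = 26.098 / 9.801 = 2.663

FS = 2.66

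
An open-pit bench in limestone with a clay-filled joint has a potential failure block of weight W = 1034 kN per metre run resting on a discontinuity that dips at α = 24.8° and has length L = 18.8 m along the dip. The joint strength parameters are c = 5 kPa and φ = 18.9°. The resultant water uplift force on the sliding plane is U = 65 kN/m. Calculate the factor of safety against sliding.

Resolving the block weight along and normal to the plane and applying the Mohr–Coulomb strength on the joint:
N' = W cosα − U = 1034·cos24.8° − 65 = 873.6 kN/m
Driving force T = W sinα = 1034·sin24.8° = 433.7 kN/m
Resisting force R = c·L + N'·tanφ = 5·18.8 + 873.6·tan18.9° = 94.0 + 299.1 = 393.1 kN/m
FS = R / T = 393.1 / 433.7 = 0.906

FS = 0.91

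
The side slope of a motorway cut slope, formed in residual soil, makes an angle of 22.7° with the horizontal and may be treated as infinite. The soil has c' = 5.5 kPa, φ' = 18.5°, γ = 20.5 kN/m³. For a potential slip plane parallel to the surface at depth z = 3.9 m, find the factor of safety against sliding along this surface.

For an infinite slope with a slip plane parallel to the surface (no pore pressure): FS = [c' + γz cos²β tanφ'] / [γz sinβ cosβ].
γz = 20.5·3.9 = 79.95 kN/m²
Numerator = 5.5 + 79.95·cos²22.7°·tan18.5° = 5.5 + 79.95·0.8511·0.3346 = 28.267 kPa
Denominator = 79.95·sin22.7°·cos22.7° = 79.95·0.3859·0.9225 = 28.463 kPa
FS = 28.267 / 28.463 = 0.993

FS = 0.99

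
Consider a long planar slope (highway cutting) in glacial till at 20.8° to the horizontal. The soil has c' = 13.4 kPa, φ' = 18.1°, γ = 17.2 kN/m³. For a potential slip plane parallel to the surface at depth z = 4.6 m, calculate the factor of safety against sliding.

For an infinite slope with a slip plane parallel to the surface (no pore pressure): FS = [c' + γz cos²β tanφ'] / [γz sinβ cosβ].
γz = 17.2·4.6 = 79.12 kN/m²
Numerator = 13.4 + 79.12·cos²20.8°·tan18.1° = 13.4 + 79.12·0.8739·0.3269 = 35.999 kPa
Denominator = 79.12·sin20.8°·cos20.8° = 79.12·0.3551·0.9348 = 26.265 kPa
FS = 35.999 / 26.265 = 1.371

FS = 1.37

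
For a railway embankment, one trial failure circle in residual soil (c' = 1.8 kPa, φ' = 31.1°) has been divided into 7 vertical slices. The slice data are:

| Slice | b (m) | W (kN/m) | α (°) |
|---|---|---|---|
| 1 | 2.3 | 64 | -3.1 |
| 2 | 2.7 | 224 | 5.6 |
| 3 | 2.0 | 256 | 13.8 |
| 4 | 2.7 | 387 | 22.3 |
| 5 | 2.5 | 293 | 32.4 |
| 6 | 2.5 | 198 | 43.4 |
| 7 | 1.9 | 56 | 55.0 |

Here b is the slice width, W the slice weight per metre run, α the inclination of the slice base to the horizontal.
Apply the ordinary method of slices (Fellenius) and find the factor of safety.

Ordinary method of slices: FS = Σ[c'·Δl_i + (W_i cosα_i)·tanφ'] / Σ W_i sinα_i, with Δl_i = b_i / cosα_i.
Slice 1: Δl = 2.3/cos(-3.1°) = 2.303 m; N'_1 = 64·cos(-3.1°) = 63.9; c'Δl = 4.15; W sinα = -3.5
Slice 2: Δl = 2.7/cos5.6° = 2.713 m; N'_2 = 224·cos5.6° = 222.9; c'Δl = 4.88; W sinα = 21.9
Slice 3: Δl = 2.0/cos13.8° = 2.059 m; N'_3 = 256·cos13.8° = 248.6; c'Δl = 3.71; W sinα = 61.1
Slice 4: Δl = 2.7/cos22.3° = 2.918 m; N'_4 = 387·cos22.3° = 358.1; c'Δl = 5.25; W sinα = 146.8
Slice 5: Δl = 2.5/cos32.4° = 2.961 m; N'_5 = 293·cos32.4° = 247.4; c'Δl = 5.33; W sinα = 157.0
Slice 6: Δl = 2.5/cos43.4° = 3.441 m; N'_6 = 198·cos43.4° = 143.9; c'Δl = 6.19; W sinα = 136.0
Slice 7: Δl = 1.9/cos55.0° = 3.313 m; N'_7 = 56·cos55.0° = 32.1; c'Δl = 5.96; W sinα = 45.9
Σc'Δl = 35.5 kN/m; ΣN' = 1316.9 kN/m; ΣW sinα = 565.2 kN/m
Resisting = 35.5 + 1316.9·tan31.1° = 35.5 + 794.4 = 829.9 kN/m
FS = 829.9 / 565.2 = 1.468

FS = 1.47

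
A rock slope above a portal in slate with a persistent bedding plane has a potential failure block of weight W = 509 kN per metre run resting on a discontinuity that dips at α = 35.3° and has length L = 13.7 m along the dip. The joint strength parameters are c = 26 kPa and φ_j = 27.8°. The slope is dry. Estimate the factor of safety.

Resolving the block weight along and normal to the plane and applying the Mohr–Coulomb strength on the joint:
N' = W cosα = 509·cos35.3° = 415.4 kN/m
Driving force T = W sinα = 509·sin35.3° = 294.1 kN/m
Resisting force R = c·L + N'·tanφ_j = 26·13.7 + 415.4·tan27.8° = 356.2 + 219.0 = 575.2 kN/m
FS = R / T = 575.2 / 294.1 = 1.956

FS = 1.96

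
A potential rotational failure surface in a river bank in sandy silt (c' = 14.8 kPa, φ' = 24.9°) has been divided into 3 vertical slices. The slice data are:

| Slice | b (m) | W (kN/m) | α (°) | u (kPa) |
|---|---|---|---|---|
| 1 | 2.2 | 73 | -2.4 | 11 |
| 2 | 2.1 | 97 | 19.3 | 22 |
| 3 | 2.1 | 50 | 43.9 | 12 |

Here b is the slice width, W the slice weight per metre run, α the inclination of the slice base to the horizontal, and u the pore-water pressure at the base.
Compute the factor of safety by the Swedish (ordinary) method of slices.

FS = 2.38

Ordinary method of slices: FS = Σ[c'·Δl_i + (W_i cosα_i − u_i·Δl_i)·tanφ'] / Σ W_i sinα_i, with Δl_i = b_i / cosα_i.
Slice 1: Δl = 2.2/cos(-2.4°) = 2.202 m; N'_1 = 73·cos(-2.4°) − 11·2.202 = 48.7; c'Δl = 32.59; W sinα = -3.1
Slice 2: Δl = 2.1/cos19.3° = 2.225 m; N'_2 = 97·cos19.3° − 22·2.225 = 42.6; c'Δl = 32.93; W sinα = 32.1
Slice 3: Δl = 2.1/cos43.9° = 2.914 m; N'_3 = 50·cos43.9° − 12·2.914 = 1.1; c'Δl = 43.13; W sinα = 34.7
Σc'Δl = 108.7 kN/m; ΣN' = 92.4 kN/m; ΣW sinα = 63.7 kN/m
Resisting = 108.7 + 92.4·tan24.9° = 108.7 + 42.9 = 151.5 kN/m
FS = 151.5 / 63.7 = 2.380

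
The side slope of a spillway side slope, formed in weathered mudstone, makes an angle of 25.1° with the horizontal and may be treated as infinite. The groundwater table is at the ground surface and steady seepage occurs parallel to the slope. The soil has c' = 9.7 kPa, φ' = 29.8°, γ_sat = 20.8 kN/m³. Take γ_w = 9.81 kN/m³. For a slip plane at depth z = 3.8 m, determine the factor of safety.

FS = 0.97

With seepage parallel to the slope and the water table at the surface, the effective normal stress on the slip plane uses the buoyant unit weight γ' = γ_sat − γ_w while the driving shear stress uses γ_sat:
FS = [c' + γ' z cos²β tanφ'] / [γ_sat z sinβ cosβ]
γ' = 20.8 − 9.81 = 10.99 kN/m³
Numerator = 9.7 + 10.99·3.8·cos²25.1°·tan29.8° = 9.7 + 10.99·3.8·0.8201·0.5727 = 29.314 kPa
Denominator = 20.8·3.8·sin25.1°·cos25.1° = 20.8·3.8·0.4242·0.9056 = 30.363 kPa
FS = 29.314 / 30.363 = 0.965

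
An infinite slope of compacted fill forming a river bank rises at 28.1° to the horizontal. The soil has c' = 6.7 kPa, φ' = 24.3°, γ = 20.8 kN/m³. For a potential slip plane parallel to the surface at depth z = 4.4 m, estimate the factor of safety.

For an infinite slope with a slip plane parallel to the surface (no pore pressure): FS = [c' + γz cos²β tanφ'] / [γz sinβ cosβ].
γz = 20.8·4.4 = 91.52 kN/m²
Numerator = 6.7 + 91.52·cos²28.1°·tan24.3° = 6.7 + 91.52·0.7781·0.4515 = 38.855 kPa
Denominator = 91.52·sin28.1°·cos28.1° = 91.52·0.4710·0.8821 = 38.026 kPa
FS = 38.855 / 38.026 = 1.022

FS = 1.02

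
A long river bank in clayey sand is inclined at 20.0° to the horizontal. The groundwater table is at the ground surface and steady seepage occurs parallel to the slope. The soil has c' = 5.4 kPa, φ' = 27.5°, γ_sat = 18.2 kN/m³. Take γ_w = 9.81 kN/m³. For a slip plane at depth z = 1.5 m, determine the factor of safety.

With seepage parallel to the slope and the water table at the surface, the effective normal stress on the slip plane uses the buoyant unit weight γ' = γ_sat − γ_w while the driving shear stress uses γ_sat:
FS = [c' + γ' z cos²β tanφ'] / [γ_sat z sinβ cosβ]
γ' = 18.2 − 9.81 = 8.39 kN/m³
Numerator = 5.4 + 8.39·1.5·cos²20.0°·tan27.5° = 5.4 + 8.39·1.5·0.8830·0.5206 = 11.185 kPa
Denominator = 18.2·1.5·sin20.0°·cos20.0° = 18.2·1.5·0.3420·0.9397 = 8.774 kPa
FS = 11.185 / 8.774 = 1.275

FS = 1.27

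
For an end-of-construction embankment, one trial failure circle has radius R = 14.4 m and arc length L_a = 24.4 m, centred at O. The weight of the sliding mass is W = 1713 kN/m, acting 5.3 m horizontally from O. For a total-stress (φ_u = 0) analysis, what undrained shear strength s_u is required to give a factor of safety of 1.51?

s_u = 39.0 kPa

FS = s_u·L_a·R / (W·d), so s_u = FS·W·d / (L_a·R).
s_u = 1.51·1713·5.3 / (24.40·14.4) = 13709.1 / 351.36 = 39.02 kPa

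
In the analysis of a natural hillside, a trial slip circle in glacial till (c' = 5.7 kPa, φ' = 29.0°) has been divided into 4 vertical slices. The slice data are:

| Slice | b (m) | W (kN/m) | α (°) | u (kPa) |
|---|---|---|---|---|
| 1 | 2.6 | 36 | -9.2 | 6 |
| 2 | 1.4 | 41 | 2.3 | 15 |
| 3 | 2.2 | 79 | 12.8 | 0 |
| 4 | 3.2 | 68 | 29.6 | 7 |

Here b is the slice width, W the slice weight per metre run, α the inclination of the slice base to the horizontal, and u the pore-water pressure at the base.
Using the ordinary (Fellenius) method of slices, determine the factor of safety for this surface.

FS = 2.98

Ordinary method of slices: FS = Σ[c'·Δl_i + (W_i cosα_i − u_i·Δl_i)·tanφ'] / Σ W_i sinα_i, with Δl_i = b_i / cosα_i.
Slice 1: Δl = 2.6/cos(-9.2°) = 2.634 m; N'_1 = 36·cos(-9.2°) − 6·2.634 = 19.7; c'Δl = 15.01; W sinα = -5.8
Slice 2: Δl = 1.4/cos2.3° = 1.401 m; N'_2 = 41·cos2.3° − 15·1.401 = 20.0; c'Δl = 7.99; W sinα = 1.6
Slice 3: Δl = 2.2/cos12.8° = 2.256 m; N'_3 = 79·cos12.8° − 0·2.256 = 77.0; c'Δl = 12.86; W sinα = 17.5
Slice 4: Δl = 3.2/cos29.6° = 3.680 m; N'_4 = 68·cos29.6° − 7·3.680 = 33.4; c'Δl = 20.98; W sinα = 33.6
Σc'Δl = 56.8 kN/m; ΣN' = 150.1 kN/m; ΣW sinα = 47.0 kN/m
Resisting = 56.8 + 150.1·tan29.0° = 56.8 + 83.2 = 140.0 kN/m
FS = 140.0 / 47.0 = 2.981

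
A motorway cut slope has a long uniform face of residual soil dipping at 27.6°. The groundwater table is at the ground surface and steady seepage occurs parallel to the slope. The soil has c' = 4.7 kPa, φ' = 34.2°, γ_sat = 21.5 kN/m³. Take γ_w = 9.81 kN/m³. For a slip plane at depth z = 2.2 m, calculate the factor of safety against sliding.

With seepage parallel to the slope and the water table at the surface, the effective normal stress on the slip plane uses the buoyant unit weight γ' = γ_sat − γ_w while the driving shear stress uses γ_sat:
FS = [c' + γ' z cos²β tanφ'] / [γ_sat z sinβ cosβ]
γ' = 21.5 − 9.81 = 11.69 kN/m³
Numerator = 4.7 + 11.69·2.2·cos²27.6°·tan34.2° = 4.7 + 11.69·2.2·0.7854·0.6796 = 18.426 kPa
Denominator = 21.5·2.2·sin27.6°·cos27.6° = 21.5·2.2·0.4633·0.8862 = 19.420 kPa
FS = 18.426 / 19.420 = 0.949

FS = 0.95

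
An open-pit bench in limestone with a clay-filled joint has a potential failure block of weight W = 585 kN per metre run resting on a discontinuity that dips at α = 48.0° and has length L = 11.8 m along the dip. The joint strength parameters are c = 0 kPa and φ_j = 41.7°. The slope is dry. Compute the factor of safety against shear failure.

Resolving the block weight along and normal to the plane and applying the Mohr–Coulomb strength on the joint:
N' = W cosα = 585·cos48.0° = 391.4 kN/m
Driving force T = W sinα = 585·sin48.0° = 434.7 kN/m
Resisting force R = c·L + N'·tanφ_j = 0·11.8 + 391.4·tan41.7° = 0.0 + 348.8 = 348.8 kN/m
FS = R / T = 348.8 / 434.7 = 0.802

FS = 0.80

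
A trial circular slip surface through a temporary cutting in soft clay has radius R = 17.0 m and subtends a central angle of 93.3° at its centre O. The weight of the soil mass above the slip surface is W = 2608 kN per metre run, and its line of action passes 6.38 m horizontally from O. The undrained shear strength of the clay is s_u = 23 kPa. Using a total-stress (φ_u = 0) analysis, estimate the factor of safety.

Taking moments about the centre O, the resisting moment is provided by the undrained shear strength acting along the arc:
Arc length L_a = R·θ = 17.0·(93.3°·π/180) = 17.0·1.6284 = 27.68 m
M_R = s_u·L_a·R = 23·27.68·17.0 = 10823.9 kN·m/m
M_D = W·d = 2608·6.38 = 16639.0 kN·m/m
FS = M_R / M_D = 10823.9 / 16639.0 = 0.651

FS = 0.65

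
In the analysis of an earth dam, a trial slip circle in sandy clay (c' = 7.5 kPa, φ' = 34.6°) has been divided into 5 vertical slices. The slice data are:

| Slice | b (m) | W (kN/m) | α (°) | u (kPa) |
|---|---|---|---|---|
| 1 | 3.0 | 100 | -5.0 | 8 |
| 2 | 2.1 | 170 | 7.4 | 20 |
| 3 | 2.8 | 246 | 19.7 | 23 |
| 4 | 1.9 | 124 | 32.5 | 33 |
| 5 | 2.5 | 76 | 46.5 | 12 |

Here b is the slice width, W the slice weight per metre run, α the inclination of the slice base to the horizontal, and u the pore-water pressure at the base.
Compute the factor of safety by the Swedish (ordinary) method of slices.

FS = 1.76

Ordinary method of slices: FS = Σ[c'·Δl_i + (W_i cosα_i − u_i·Δl_i)·tanφ'] / Σ W_i sinα_i, with Δl_i = b_i / cosα_i.
Slice 1: Δl = 3.0/cos(-5.0°) = 3.011 m; N'_1 = 100·cos(-5.0°) − 8·3.011 = 75.5; c'Δl = 22.59; W sinα = -8.7
Slice 2: Δl = 2.1/cos7.4° = 2.118 m; N'_2 = 170·cos7.4° − 20·2.118 = 126.2; c'Δl = 15.88; W sinα = 21.9
Slice 3: Δl = 2.8/cos19.7° = 2.974 m; N'_3 = 246·cos19.7° − 23·2.974 = 163.2; c'Δl = 22.31; W sinα = 82.9
Slice 4: Δl = 1.9/cos32.5° = 2.253 m; N'_4 = 124·cos32.5° − 33·2.253 = 30.2; c'Δl = 16.90; W sinα = 66.6
Slice 5: Δl = 2.5/cos46.5° = 3.632 m; N'_5 = 76·cos46.5° − 12·3.632 = 8.7; c'Δl = 27.24; W sinα = 55.1
Σc'Δl = 104.9 kN/m; ΣN' = 403.9 kN/m; ΣW sinα = 217.9 kN/m
Resisting = 104.9 + 403.9·tan34.6° = 104.9 + 278.7 = 383.6 kN/m
FS = 383.6 / 217.9 = 1.761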